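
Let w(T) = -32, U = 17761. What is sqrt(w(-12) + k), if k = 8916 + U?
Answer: 73*sqrt(5) ≈ 163.23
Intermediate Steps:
k = 26677 (k = 8916 + 17761 = 26677)
sqrt(w(-12) + k) = sqrt(-32 + 26677) = sqrt(26645) = 73*sqrt(5)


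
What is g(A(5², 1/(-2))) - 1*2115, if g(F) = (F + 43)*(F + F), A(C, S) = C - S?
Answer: 2757/2 ≈ 1378.5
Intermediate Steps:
g(F) = 2*F*(43 + F) (g(F) = (43 + F)*(2*F) = 2*F*(43 + F))
g(A(5², 1/(-2))) - 1*2115 = 2*(5² - 1/(-2))*(43 + (5² - 1/(-2))) - 1*2115 = 2*(25 - 1*(-½))*(43 + (25 - 1*(-½))) - 2115 = 2*(25 + ½)*(43 + (25 + ½)) - 2115 = 2*(51/2)*(43 + 51/2) - 2115 = 2*(51/2)*(137/2) - 2115 = 6987/2 - 2115 = 2757/2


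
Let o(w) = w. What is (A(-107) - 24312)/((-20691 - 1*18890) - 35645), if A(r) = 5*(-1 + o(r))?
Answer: 12426/37613 ≈ 0.33036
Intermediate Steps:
A(r) = -5 + 5*r (A(r) = 5*(-1 + r) = -5 + 5*r)
(A(-107) - 24312)/((-20691 - 1*18890) - 35645) = ((-5 + 5*(-107)) - 24312)/((-20691 - 1*18890) - 35645) = ((-5 - 535) - 24312)/((-20691 - 18890) - 35645) = (-540 - 24312)/(-39581 - 35645) = -24852/(-75226) = -24852*(-1/75226) = 12426/37613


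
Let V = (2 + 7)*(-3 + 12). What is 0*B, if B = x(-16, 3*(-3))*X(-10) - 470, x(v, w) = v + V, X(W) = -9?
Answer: 0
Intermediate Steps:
V = 81 (V = 9*9 = 81)
x(v, w) = 81 + v (x(v, w) = v + 81 = 81 + v)
B = -1055 (B = (81 - 16)*(-9) - 470 = 65*(-9) - 470 = -585 - 470 = -1055)
0*B = 0*(-1055) = 0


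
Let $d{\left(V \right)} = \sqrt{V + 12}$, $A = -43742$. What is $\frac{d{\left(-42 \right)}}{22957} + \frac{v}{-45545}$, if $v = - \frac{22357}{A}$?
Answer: $- \frac{22357}{1992229390} + \frac{i \sqrt{30}}{22957} \approx -1.1222 \cdot 10^{-5} + 0.00023859 i$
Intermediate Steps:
$d{\left(V \right)} = \sqrt{12 + V}$
$v = \frac{22357}{43742}$ ($v = - \frac{22357}{-43742} = \left(-22357\right) \left(- \frac{1}{43742}\right) = \frac{22357}{43742} \approx 0.51111$)
$\frac{d{\left(-42 \right)}}{22957} + \frac{v}{-45545} = \frac{\sqrt{12 - 42}}{22957} + \frac{22357}{43742 \left(-45545\right)} = \sqrt{-30} \cdot \frac{1}{22957} + \frac{22357}{43742} \left(- \frac{1}{45545}\right) = i \sqrt{30} \cdot \frac{1}{22957} - \frac{22357}{1992229390} = \frac{i \sqrt{30}}{22957} - \frac{22357}{1992229390} = - \frac{22357}{1992229390} + \frac{i \sqrt{30}}{22957}$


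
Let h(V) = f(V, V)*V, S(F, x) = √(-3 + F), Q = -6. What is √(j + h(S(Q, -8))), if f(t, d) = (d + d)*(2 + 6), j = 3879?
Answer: 3*√415 ≈ 61.115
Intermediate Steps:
f(t, d) = 16*d (f(t, d) = (2*d)*8 = 16*d)
h(V) = 16*V² (h(V) = (16*V)*V = 16*V²)
√(j + h(S(Q, -8))) = √(3879 + 16*(√(-3 - 6))²) = √(3879 + 16*(√(-9))²) = √(3879 + 16*(3*I)²) = √(3879 + 16*(-9)) = √(3879 - 144) = √3735 = 3*√415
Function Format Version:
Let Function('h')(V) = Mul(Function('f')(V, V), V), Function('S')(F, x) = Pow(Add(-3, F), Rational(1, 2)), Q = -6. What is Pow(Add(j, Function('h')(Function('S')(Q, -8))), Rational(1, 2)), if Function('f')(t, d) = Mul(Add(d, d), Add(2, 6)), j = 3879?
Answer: Mul(3, Pow(415, Rational(1, 2))) ≈ 61.115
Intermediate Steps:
Function('f')(t, d) = Mul(16, d) (Function('f')(t, d) = Mul(Mul(2, d), 8) = Mul(16, d))
Function('h')(V) = Mul(16, Pow(V, 2)) (Function('h')(V) = Mul(Mul(16, V), V) = Mul(16, Pow(V, 2)))
Pow(Add(j, Function('h')(Function('S')(Q, -8))), Rational(1, 2)) = Pow(Add(3879, Mul(16, Pow(Pow(Add(-3, -6), Rational(1, 2)), 2))), Rational(1, 2)) = Pow(Add(3879, Mul(16, Pow(Pow(-9, Rational(1, 2)), 2))), Rational(1, 2)) = Pow(Add(3879, Mul(16, Pow(Mul(3, I), 2))), Rational(1, 2)) = Pow(Add(3879, Mul(16, -9)), Rational(1, 2)) = Pow(Add(3879, -144), Rational(1, 2)) = Pow(3735, Rational(1, 2)) = Mul(3, Pow(415, Rational(1, 2)))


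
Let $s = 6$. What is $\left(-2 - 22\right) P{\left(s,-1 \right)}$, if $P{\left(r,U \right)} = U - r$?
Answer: $168$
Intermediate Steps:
$\left(-2 - 22\right) P{\left(s,-1 \right)} = \left(-2 - 22\right) \left(-1 - 6\right) = - 24 \left(-1 - 6\right) = \left(-24\right) \left(-7\right) = 168$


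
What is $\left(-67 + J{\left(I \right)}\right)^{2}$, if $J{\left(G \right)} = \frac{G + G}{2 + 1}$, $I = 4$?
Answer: $\frac{37249}{9} \approx 4138.8$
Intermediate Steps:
$J{\left(G \right)} = \frac{2 G}{3}$
$\left(-67 + J{\left(I \right)}\right)^{2} = \left(-67 + \frac{2}{3} \cdot 4\right)^{2} = \left(-67 + \frac{8}{3}\right)^{2} = \left(- \frac{193}{3}\right)^{2} = \frac{37249}{9}$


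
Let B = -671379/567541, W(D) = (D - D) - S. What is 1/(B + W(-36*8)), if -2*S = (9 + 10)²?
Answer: 1135082/203539543 ≈ 0.0055767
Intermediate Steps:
S = -361/2 (S = -(9 + 10)²/2 = -½*19² = -½*361 = -361/2 ≈ -180.50)
W(D) = 361/2 (W(D) = (D - D) - 1*(-361/2) = 0 + 361/2 = 361/2)
B = -671379/567541 (B = -671379*1/567541 = -671379/567541 ≈ -1.1830)
1/(B + W(-36*8)) = 1/(-671379/567541 + 361/2) = 1/(203539543/1135082) = 1135082/203539543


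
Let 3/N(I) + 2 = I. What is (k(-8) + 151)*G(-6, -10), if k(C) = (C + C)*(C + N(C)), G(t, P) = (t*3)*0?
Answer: 0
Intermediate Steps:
N(I) = 3/(-2 + I)
G(t, P) = 0 (G(t, P) = (3*t)*0 = 0)
k(C) = 2*C*(C + 3/(-2 + C)) (k(C) = (C + C)*(C + 3/(-2 + C)) = (2*C)*(C + 3/(-2 + C)) = 2*C*(C + 3/(-2 + C)))
(k(-8) + 151)*G(-6, -10) = (2*(-8)*(3 - 8*(-2 - 8))/(-2 - 8) + 151)*0 = (2*(-8)*(3 - 8*(-10))/(-10) + 151)*0 = (2*(-8)*(-⅒)*(3 + 80) + 151)*0 = (2*(-8)*(-⅒)*83 + 151)*0 = (664/5 + 151)*0 = (1419/5)*0 = 0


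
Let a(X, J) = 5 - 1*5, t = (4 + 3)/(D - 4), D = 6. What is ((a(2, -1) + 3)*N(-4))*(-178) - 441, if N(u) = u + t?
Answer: -174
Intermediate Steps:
t = 7/2 (t = (4 + 3)/(6 - 4) = 7/2 ≈ 3.5000)
a(X, J) = 0 (a(X, J) = 5 - 5 = 0)
N(u) = 7/2 + u (N(u) = u + 7/2 = 7/2 + u)
((a(2, -1) + 3)*N(-4))*(-178) - 441 = ((0 + 3)*(7/2 - 4))*(-178) - 441 = (3*(-½))*(-178) - 441 = -3/2*(-178) - 441 = 267 - 441 = -174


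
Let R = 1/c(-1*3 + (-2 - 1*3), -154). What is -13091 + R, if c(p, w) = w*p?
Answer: -16128111/1232 ≈ -13091.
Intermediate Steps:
c(p, w) = p*w
R = 1/1232 (R = 1/((-1*3 + (-2 - 1*3))*(-154)) = 1/((-3 + (-2 - 3))*(-154)) = 1/((-3 - 5)*(-154)) = 1/(-8*(-154)) = 1/1232 ≈ 0.00081169)
-13091 + R = -13091 + 1/1232 = -16128111/1232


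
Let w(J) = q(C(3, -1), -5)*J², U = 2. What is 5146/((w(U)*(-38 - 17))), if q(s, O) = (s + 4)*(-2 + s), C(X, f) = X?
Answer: -2573/770 ≈ -3.3416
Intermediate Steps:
q(s, O) = (-2 + s)*(4 + s) (q(s, O) = (4 + s)*(-2 + s) = (-2 + s)*(4 + s))
w(J) = 7*J² (w(J) = (-8 + 3² + 2*3)*J² = (-8 + 9 + 6)*J² = 7*J²)
5146/((w(U)*(-38 - 17))) = 5146/(((7*2²)*(-38 - 17))) = 5146/(((7*4)*(-55))) = 5146/((28*(-55))) = 5146/(-1540) = 5146*(-1/1540) = -2573/770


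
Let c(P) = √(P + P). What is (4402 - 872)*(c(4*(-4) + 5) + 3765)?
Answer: 13290450 + 3530*I*√22 ≈ 1.329e+7 + 16557.0*I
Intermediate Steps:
c(P) = √2*√P (c(P) = √(2*P) = √2*√P)
(4402 - 872)*(c(4*(-4) + 5) + 3765) = (4402 - 872)*(√2*√(4*(-4) + 5) + 3765) = 3530*(√2*√(-16 + 5) + 3765) = 3530*(√2*√(-11) + 3765) = 3530*(√2*(I*√11) + 3765) = 3530*(I*√22 + 3765) = 3530*(3765 + I*√22) = 13290450 + 3530*I*√22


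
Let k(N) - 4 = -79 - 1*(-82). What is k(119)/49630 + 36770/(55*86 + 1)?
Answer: 260704031/33542790 ≈ 7.7723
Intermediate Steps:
k(N) = 7 (k(N) = 4 + (-79 - 1*(-82)) = 4 + (-79 + 82) = 4 + 3 = 7)
k(119)/49630 + 36770/(55*86 + 1) = 7/49630 + 36770/(55*86 + 1) = 7*(1/49630) + 36770/(4730 + 1) = 1/7090 + 36770/4731 = 260704031/33542790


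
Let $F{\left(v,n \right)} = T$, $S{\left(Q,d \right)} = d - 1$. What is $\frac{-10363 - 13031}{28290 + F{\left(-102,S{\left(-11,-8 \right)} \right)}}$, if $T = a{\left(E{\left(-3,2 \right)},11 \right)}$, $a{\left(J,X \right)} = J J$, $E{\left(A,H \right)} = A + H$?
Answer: $- \frac{23394}{28291} \approx -0.82691$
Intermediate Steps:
$a{\left(J,X \right)} = J^{2}$
$S{\left(Q,d \right)} = -1 + d$
$T = 1$ ($T = \left(-3 + 2\right)^{2} = \left(-1\right)^{2} = 1$)
$F{\left(v,n \right)} = 1$
$\frac{-10363 - 13031}{28290 + F{\left(-102,S{\left(-11,-8 \right)} \right)}} = \frac{-10363 - 13031}{28290 + 1} = \frac{-10363 - 13031}{28291} = \left(-23394\right) \frac{1}{28291} = - \frac{23394}{28291}$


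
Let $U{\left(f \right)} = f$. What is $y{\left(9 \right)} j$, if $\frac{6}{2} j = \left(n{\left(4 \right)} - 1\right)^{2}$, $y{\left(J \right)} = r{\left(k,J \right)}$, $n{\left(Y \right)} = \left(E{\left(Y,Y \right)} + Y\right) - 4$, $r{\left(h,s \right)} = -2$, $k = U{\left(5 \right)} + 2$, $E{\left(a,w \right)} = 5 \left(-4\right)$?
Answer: $-294$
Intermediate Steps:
$E{\left(a,w \right)} = -20$
$k = 7$ ($k = 5 + 2 = 7$)
$n{\left(Y \right)} = -24 + Y$ ($n{\left(Y \right)} = \left(-20 + Y\right) - 4 = -24 + Y$)
$y{\left(J \right)} = -2$
$j = 147$ ($j = \frac{\left(\left(-24 + 4\right) - 1\right)^{2}}{3} = \frac{\left(-20 - 1\right)^{2}}{3} = \frac{\left(-21\right)^{2}}{3} = \frac{1}{3} \cdot 441 = 147$)
$y{\left(9 \right)} j = \left(-2\right) 147 = -294$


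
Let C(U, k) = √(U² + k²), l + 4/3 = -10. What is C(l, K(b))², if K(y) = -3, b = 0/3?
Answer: 1237/9 ≈ 137.44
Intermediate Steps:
l = -34/3 (l = -4/3 - 10 = -34/3 ≈ -11.333)
b = 0 (b = 0*(⅓) = 0)
C(l, K(b))² = (√((-34/3)² + (-3)²))² = (√(1156/9 + 9))² = (√(1237/9))² = (√1237/3)² = 1237/9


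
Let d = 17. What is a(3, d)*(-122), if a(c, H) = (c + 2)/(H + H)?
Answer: -305/17 ≈ -17.941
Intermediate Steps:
a(c, H) = (2 + c)/(2*H) (a(c, H) = (2 + c)/((2*H)) = (2 + c)*(1/(2*H)) = (2 + c)/(2*H))
a(3, d)*(-122) = ((1/2)*(2 + 3)/17)*(-122) = ((1/2)*(1/17)*5)*(-122) = (5/34)*(-122) = -305/17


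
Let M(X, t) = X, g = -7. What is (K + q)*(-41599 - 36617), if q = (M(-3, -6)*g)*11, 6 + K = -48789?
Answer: 3798481824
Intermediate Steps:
K = -48795 (K = -6 - 48789 = -48795)
q = 231 (q = -3*(-7)*11 = 21*11 = 231)
(K + q)*(-41599 - 36617) = (-48795 + 231)*(-41599 - 36617) = -48564*(-78216) = 3798481824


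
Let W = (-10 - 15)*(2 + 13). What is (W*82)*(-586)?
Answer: 18019500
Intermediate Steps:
W = -375 (W = -25*15 = -375)
(W*82)*(-586) = -375*82*(-586) = -30750*(-586) = 18019500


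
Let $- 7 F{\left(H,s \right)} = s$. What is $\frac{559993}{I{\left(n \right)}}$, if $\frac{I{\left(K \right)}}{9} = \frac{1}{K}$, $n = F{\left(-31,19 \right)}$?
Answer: $- \frac{1519981}{9} \approx -1.6889 \cdot 10^{5}$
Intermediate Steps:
$F{\left(H,s \right)} = - \frac{s}{7}$
$n = - \frac{19}{7}$ ($n = \left(- \frac{1}{7}\right) 19 = - \frac{19}{7} \approx -2.7143$)
$I{\left(K \right)} = \frac{9}{K}$
$\frac{559993}{I{\left(n \right)}} = \frac{559993}{9 \frac{1}{- \frac{19}{7}}} = \frac{559993}{9 \left(- \frac{7}{19}\right)} = \frac{559993}{- \frac{63}{19}} = 559993 \left(- \frac{19}{63}\right) = - \frac{1519981}{9}$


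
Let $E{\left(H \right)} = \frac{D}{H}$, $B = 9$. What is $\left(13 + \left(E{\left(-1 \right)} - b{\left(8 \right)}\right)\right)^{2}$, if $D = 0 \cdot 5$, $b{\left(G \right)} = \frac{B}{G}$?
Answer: $\frac{9025}{64} \approx 141.02$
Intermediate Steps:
$b{\left(G \right)} = \frac{9}{G}$
$D = 0$
$E{\left(H \right)} = 0$ ($E{\left(H \right)} = \frac{0}{H} = 0$)
$\left(13 + \left(E{\left(-1 \right)} - b{\left(8 \right)}\right)\right)^{2} = \left(13 + \left(0 - \frac{9}{8}\right)\right)^{2} = \left(13 - \frac{9}{8}\right)^{2} = \left(\frac{95}{8}\right)^{2} = \frac{9025}{64}$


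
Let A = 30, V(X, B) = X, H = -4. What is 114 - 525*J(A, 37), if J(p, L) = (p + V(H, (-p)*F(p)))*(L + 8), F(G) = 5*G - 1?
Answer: -614136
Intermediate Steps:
F(G) = -1 + 5*G
J(p, L) = (-4 + p)*(8 + L) (J(p, L) = (p - 4)*(L + 8) = (-4 + p)*(8 + L))
114 - 525*J(A, 37) = 114 - 525*(-32 - 4*37 + 8*30 + 37*30) = 114 - 525*(-32 - 148 + 240 + 1110) = 114 - 525*1170 = 114 - 614250 = -614136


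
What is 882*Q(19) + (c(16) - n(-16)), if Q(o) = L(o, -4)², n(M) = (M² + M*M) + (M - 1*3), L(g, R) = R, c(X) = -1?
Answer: 13618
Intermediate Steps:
n(M) = -3 + M + 2*M² (n(M) = (M² + M²) + (M - 3) = 2*M² + (-3 + M) = -3 + M + 2*M²)
Q(o) = 16 (Q(o) = (-4)² = 16)
882*Q(19) + (c(16) - n(-16)) = 882*16 + (-1 - (-3 - 16 + 2*(-16)²)) = 14112 + (-1 - (-3 - 16 + 2*256)) = 14112 + (-1 - (-3 - 16 + 512)) = 14112 + (-1 - 1*493) = 14112 + (-1 - 493) = 14112 - 494 = 13618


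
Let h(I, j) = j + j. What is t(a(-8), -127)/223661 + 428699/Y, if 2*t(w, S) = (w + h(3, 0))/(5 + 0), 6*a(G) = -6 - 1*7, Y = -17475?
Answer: -383533003301/15633903900 ≈ -24.532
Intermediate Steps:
a(G) = -13/6 (a(G) = (-6 - 1*7)/6 = (-6 - 7)/6 = (⅙)*(-13) = -13/6)
h(I, j) = 2*j
t(w, S) = w/10 (t(w, S) = ((w + 2*0)/(5 + 0))/2 = ((w + 0)/5)/2 = (w/5)/2 = w/10)
t(a(-8), -127)/223661 + 428699/Y = ((⅒)*(-13/6))/223661 + 428699/(-17475) = -13/60*1/223661 + 428699*(-1/17475) = -13/13419660 - 428699/17475 = -383533003301/15633903900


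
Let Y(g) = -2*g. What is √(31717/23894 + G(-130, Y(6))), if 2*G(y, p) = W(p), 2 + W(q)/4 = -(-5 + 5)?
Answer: I*√1525846946/23894 ≈ 1.6348*I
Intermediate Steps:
W(q) = -8 (W(q) = -8 + 4*(-(-5 + 5)) = -8 + 4*(-1*0) = -8 + 4*0 = -8 + 0 = -8)
G(y, p) = -4 (G(y, p) = (½)*(-8) = -4)
√(31717/23894 + G(-130, Y(6))) = √(31717/23894 - 4) = √(-63859/23894) = I*√1525846946/23894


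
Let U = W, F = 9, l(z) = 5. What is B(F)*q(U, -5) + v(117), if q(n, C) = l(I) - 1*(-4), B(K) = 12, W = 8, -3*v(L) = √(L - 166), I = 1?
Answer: 108 - 7*I/3 ≈ 108.0 - 2.3333*I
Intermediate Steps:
v(L) = -√(-166 + L)/3 (v(L) = -√(L - 166)/3 = -√(-166 + L)/3)
U = 8
q(n, C) = 9 (q(n, C) = 5 - 1*(-4) = 5 + 4 = 9)
B(F)*q(U, -5) + v(117) = 12*9 - √(-166 + 117)/3 = 108 - 7*I/3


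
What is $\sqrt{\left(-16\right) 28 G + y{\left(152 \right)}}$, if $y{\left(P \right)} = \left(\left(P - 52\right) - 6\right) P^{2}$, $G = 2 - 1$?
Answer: $8 \sqrt{33927} \approx 1473.5$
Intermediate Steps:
$G = 1$
$y{\left(P \right)} = P^{2} \left(-58 + P\right)$ ($y{\left(P \right)} = \left(\left(-52 + P\right) - 6\right) P^{2} = \left(-58 + P\right) P^{2} = P^{2} \left(-58 + P\right)$)
$\sqrt{\left(-16\right) 28 G + y{\left(152 \right)}} = \sqrt{\left(-16\right) 28 \cdot 1 + 152^{2} \left(-58 + 152\right)} = \sqrt{\left(-448\right) 1 + 23104 \cdot 94} = \sqrt{-448 + 2171776} = \sqrt{2171328} = 8 \sqrt{33927}$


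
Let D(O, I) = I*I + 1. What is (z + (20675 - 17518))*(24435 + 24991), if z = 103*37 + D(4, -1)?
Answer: 344499220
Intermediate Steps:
D(O, I) = 1 + I² (D(O, I) = I² + 1 = 1 + I²)
z = 3813 (z = 103*37 + (1 + (-1)²) = 3811 + (1 + 1) = 3811 + 2 = 3813)
(z + (20675 - 17518))*(24435 + 24991) = (3813 + (20675 - 17518))*(24435 + 24991) = (3813 + 3157)*49426 = 6970*49426 = 344499220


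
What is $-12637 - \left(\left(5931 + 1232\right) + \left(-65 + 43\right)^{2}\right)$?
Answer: $-20284$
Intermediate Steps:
$-12637 - \left(\left(5931 + 1232\right) + \left(-65 + 43\right)^{2}\right) = -12637 - \left(7163 + \left(-22\right)^{2}\right) = -12637 - \left(7163 + 484\right) = -12637 - 7647 = -20284$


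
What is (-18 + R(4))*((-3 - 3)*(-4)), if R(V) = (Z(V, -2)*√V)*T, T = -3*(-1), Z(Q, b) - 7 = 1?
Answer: 720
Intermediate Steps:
Z(Q, b) = 8 (Z(Q, b) = 7 + 1 = 8)
T = 3
R(V) = 24*√V (R(V) = (8*√V)*3 = 24*√V)
(-18 + R(4))*((-3 - 3)*(-4)) = (-18 + 24*√4)*((-3 - 3)*(-4)) = (-18 + 24*2)*(-6*(-4)) = (-18 + 48)*24 = 30*24 = 720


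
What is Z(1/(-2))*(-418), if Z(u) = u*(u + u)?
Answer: -209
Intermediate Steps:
Z(u) = 2*u**2 (Z(u) = u*(2*u) = 2*u**2)
Z(1/(-2))*(-418) = (2*(1/(-2))**2)*(-418) = (2*(-1/2)**2)*(-418) = (2*(1/4))*(-418) = (1/2)*(-418) = -209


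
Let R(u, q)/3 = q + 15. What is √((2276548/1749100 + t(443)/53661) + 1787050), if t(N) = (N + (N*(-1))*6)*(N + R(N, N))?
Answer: √39355515403988348316897282/4692922755 ≈ 1336.8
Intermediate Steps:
R(u, q) = 45 + 3*q (R(u, q) = 3*(q + 15) = 3*(15 + q) = 45 + 3*q)
t(N) = -5*N*(45 + 4*N) (t(N) = (N + (N*(-1))*6)*(N + (45 + 3*N)) = (N - N*6)*(45 + 4*N) = (N - 6*N)*(45 + 4*N) = (-5*N)*(45 + 4*N) = -5*N*(45 + 4*N))
√((2276548/1749100 + t(443)/53661) + 1787050) = √((2276548/1749100 - 5*443*(45 + 4*443)/53661) + 1787050) = √((2276548*(1/1749100) - 5*443*(45 + 1772)*(1/53661)) + 1787050) = √((569137/437275 - 5*443*1817*(1/53661)) + 1787050) = √((569137/437275 - 4024655*1/53661) + 1787050) = √((569137/437275 - 4024655/53661) + 1787050) = √(-1729340554568/23464613775 + 1787050) = √(41930708706059182/23464613775) = √39355515403988348316897282/4692922755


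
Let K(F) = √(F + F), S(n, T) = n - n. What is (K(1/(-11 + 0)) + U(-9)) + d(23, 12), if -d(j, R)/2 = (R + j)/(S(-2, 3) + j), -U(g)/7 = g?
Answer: 1379/23 + I*√22/11 ≈ 59.957 + 0.4264*I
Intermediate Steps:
S(n, T) = 0
U(g) = -7*g
K(F) = √2*√F (K(F) = √(2*F) = √2*√F)
d(j, R) = -2*(R + j)/j (d(j, R) = -2*(R + j)/(0 + j) = -2*(R + j)/j)
(K(1/(-11 + 0)) + U(-9)) + d(23, 12) = (√2*√(1/(-11 + 0)) - 7*(-9)) + (-2 - 2*12/23) = (√2*√(1/(-11)) + 63) + (-2 - 2*12*1/23) = (√2*√(-1/11) + 63) + (-2 - 24/23) = (√2*(I*√11/11) + 63) - 70/23 = (I*√22/11 + 63) - 70/23 = (63 + I*√22/11) - 70/23 = 1379/23 + I*√22/11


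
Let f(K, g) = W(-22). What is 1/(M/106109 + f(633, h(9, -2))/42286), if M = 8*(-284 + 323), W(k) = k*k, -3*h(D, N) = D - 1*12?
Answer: 2243462587/32274994 ≈ 69.511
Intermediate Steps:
h(D, N) = 4 - D/3 (h(D, N) = -(D - 1*12)/3 = -(D - 12)/3 = -(-12 + D)/3 = 4 - D/3)
W(k) = k²
f(K, g) = 484 (f(K, g) = (-22)² = 484)
M = 312 (M = 8*39 = 312)
1/(M/106109 + f(633, h(9, -2))/42286) = 1/(312/106109 + 484/42286) = 1/(312*(1/106109) + 484*(1/42286)) = 1/(312/106109 + 242/21143) = 1/(32274994/2243462587) = 2243462587/32274994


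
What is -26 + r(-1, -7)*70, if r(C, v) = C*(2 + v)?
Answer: 324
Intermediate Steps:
-26 + r(-1, -7)*70 = -26 - (2 - 7)*70 = -26 - 1*(-5)*70 = -26 + 5*70 = -26 + 350 = 324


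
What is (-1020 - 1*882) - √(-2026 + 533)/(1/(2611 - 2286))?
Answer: -1902 - 325*I*√1493 ≈ -1902.0 - 12558.0*I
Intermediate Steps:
(-1020 - 1*882) - √(-2026 + 533)/(1/(2611 - 2286)) = (-1020 - 882) - √(-1493)/(1/325) = -1902 - I*√1493/1/325 = -1902 - I*√1493*325 = -1902 - 325*I*√1493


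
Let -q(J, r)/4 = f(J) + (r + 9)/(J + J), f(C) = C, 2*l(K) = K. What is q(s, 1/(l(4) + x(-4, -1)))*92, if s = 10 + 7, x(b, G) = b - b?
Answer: -108100/17 ≈ -6358.8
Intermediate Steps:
l(K) = K/2
x(b, G) = 0
s = 17
q(J, r) = -4*J - 2*(9 + r)/J (q(J, r) = -4*(J + (r + 9)/(J + J)) = -4*(J + (9 + r)/((2*J))) = -4*(J + (9 + r)*(1/(2*J))) = -4*(J + (9 + r)/(2*J)) = -4*J - 2*(9 + r)/J)
q(s, 1/(l(4) + x(-4, -1)))*92 = (2*(-9 - 1/((½)*4 + 0) - 2*17²)/17)*92 = (2*(1/17)*(-9 - 1/(2 + 0) - 2*289))*92 = (2*(1/17)*(-9 - 1/2 - 578))*92 = (2*(1/17)*(-9 - 1*½ - 578))*92 = (2*(1/17)*(-9 - ½ - 578))*92 = (2*(1/17)*(-1175/2))*92 = -1175/17*92 = -108100/17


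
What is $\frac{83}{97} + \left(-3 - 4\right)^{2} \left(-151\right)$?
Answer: $- \frac{717620}{97} \approx -7398.1$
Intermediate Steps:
$\frac{83}{97} + \left(-3 - 4\right)^{2} \left(-151\right) = 83 \cdot \frac{1}{97} + \left(-7\right)^{2} \left(-151\right) = \frac{83}{97} + 49 \left(-151\right) = \frac{83}{97} - 7399 = - \frac{717620}{97}$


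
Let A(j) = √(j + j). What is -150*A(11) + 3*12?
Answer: 36 - 150*√22 ≈ -667.56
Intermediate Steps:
A(j) = √2*√j (A(j) = √(2*j) = √2*√j)
-150*A(11) + 3*12 = -150*√2*√11 + 3*12 = -150*√22 + 36 = 36 - 150*√22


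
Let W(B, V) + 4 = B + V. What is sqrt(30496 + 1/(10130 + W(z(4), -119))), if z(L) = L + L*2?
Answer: 15*sqrt(13605331107)/10019 ≈ 174.63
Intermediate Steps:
z(L) = 3*L (z(L) = L + 2*L = 3*L)
W(B, V) = -4 + B + V (W(B, V) = -4 + (B + V) = -4 + B + V)
sqrt(30496 + 1/(10130 + W(z(4), -119))) = sqrt(30496 + 1/(10130 + (-4 + 3*4 - 119))) = sqrt(30496 + 1/(10130 + (-4 + 12 - 119))) = sqrt(30496 + 1/(10130 - 111)) = sqrt(30496 + 1/10019) = sqrt(305539425/10019) = 15*sqrt(13605331107)/10019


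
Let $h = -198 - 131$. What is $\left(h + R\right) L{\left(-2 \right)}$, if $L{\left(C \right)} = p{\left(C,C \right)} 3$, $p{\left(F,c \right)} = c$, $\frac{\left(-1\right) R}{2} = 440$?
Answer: $7254$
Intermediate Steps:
$R = -880$ ($R = \left(-2\right) 440 = -880$)
$L{\left(C \right)} = 3 C$ ($L{\left(C \right)} = C 3 = 3 C$)
$h = -329$
$\left(h + R\right) L{\left(-2 \right)} = \left(-329 - 880\right) 3 \left(-2\right) = \left(-1209\right) \left(-6\right) = 7254$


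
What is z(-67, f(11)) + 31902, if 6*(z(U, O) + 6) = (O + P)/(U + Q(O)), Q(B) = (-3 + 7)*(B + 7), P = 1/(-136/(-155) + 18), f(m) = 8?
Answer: 3919739669/122892 ≈ 31896.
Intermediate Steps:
P = 155/2926 (P = 1/(-136*(-1/155) + 18) = 1/(136/155 + 18) = 1/(2926/155) = 155/2926 ≈ 0.052973)
Q(B) = 28 + 4*B (Q(B) = 4*(7 + B) = 28 + 4*B)
z(U, O) = -6 + (155/2926 + O)/(6*(28 + U + 4*O)) (z(U, O) = -6 + ((O + 155/2926)/(U + (28 + 4*O)))/6 = -6 + ((155/2926 + O)/(28 + U + 4*O))/6 = -6 + (155/2926 + O)/(6*(28 + U + 4*O)))
z(-67, f(11)) + 31902 = (-2949253 - 418418*8 - 105336*(-67))/(17556*(28 - 67 + 4*8)) + 31902 = (-2949253 - 3347344 + 7057512)/(17556*(28 - 67 + 32)) + 31902 = (1/17556)*760915/(-7) + 31902 = (1/17556)*(-⅐)*760915 + 31902 = -760915/122892 + 31902 = 3919739669/122892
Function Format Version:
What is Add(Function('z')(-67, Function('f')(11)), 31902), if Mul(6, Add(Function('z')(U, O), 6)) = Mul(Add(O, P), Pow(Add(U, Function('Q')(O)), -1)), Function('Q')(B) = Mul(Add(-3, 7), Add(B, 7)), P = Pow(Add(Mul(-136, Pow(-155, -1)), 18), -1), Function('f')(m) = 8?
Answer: Rational(3919739669, 122892) ≈ 31896.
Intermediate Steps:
P = Rational(155, 2926) (P = Pow(Add(Mul(-136, Rational(-1, 155)), 18), -1) = Pow(Add(Rational(136, 155), 18), -1) = Pow(Rational(2926, 155), -1) = Rational(155, 2926) ≈ 0.052973)
Function('Q')(B) = Add(28, Mul(4, B)) (Function('Q')(B) = Mul(4, Add(7, B)) = Add(28, Mul(4, B)))
Function('z')(U, O) = Add(-6, Mul(Rational(1, 6), Pow(Add(28, U, Mul(4, O)), -1), Add(Rational(155, 2926), O))) (Function('z')(U, O) = Add(-6, Mul(Rational(1, 6), Mul(Add(O, Rational(155, 2926)), Pow(Add(U, Add(28, Mul(4, O))), -1)))) = Add(-6, Mul(Rational(1, 6), Mul(Add(Rational(155, 2926), O), Pow(Add(28, U, Mul(4, O)), -1)))) = Add(-6, Mul(Rational(1, 6), Mul(Pow(Add(28, U, Mul(4, O)), -1), Add(Rational(155, 2926), O)))) = Add(-6, Mul(Rational(1, 6), Pow(Add(28, U, Mul(4, O)), -1), Add(Rational(155, 2926), O))))
Add(Function('z')(-67, Function('f')(11)), 31902) = Add(Mul(Rational(1, 17556), Pow(Add(28, -67, Mul(4, 8)), -1), Add(-2949253, Mul(-418418, 8), Mul(-105336, -67))), 31902) = Add(Mul(Rational(1, 17556), Pow(Add(28, -67, 32), -1), Add(-2949253, -3347344, 7057512)), 31902) = Add(Mul(Rational(1, 17556), Pow(-7, -1), 760915), 31902) = Add(Mul(Rational(1, 17556), Rational(-1, 7), 760915), 31902) = Add(Rational(-760915, 122892), 31902) = Rational(3919739669, 122892)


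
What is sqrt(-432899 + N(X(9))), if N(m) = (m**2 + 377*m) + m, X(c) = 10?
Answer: 23*I*sqrt(811) ≈ 655.0*I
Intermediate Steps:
N(m) = m**2 + 378*m
sqrt(-432899 + N(X(9))) = sqrt(-432899 + 10*(378 + 10)) = sqrt(-432899 + 10*388) = sqrt(-432899 + 3880) = sqrt(-429019) = 23*I*sqrt(811)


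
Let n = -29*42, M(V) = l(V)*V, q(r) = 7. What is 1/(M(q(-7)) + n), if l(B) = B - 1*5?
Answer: -1/1204 ≈ -0.00083056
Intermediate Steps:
l(B) = -5 + B (l(B) = B - 5 = -5 + B)
M(V) = V*(-5 + V) (M(V) = (-5 + V)*V = V*(-5 + V))
n = -1218
1/(M(q(-7)) + n) = 1/(7*(-5 + 7) - 1218) = 1/(7*2 - 1218) = 1/(14 - 1218) = 1/(-1204) = -1/1204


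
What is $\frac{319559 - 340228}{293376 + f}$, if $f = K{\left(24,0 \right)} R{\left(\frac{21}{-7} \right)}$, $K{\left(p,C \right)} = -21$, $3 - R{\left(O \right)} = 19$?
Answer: $- \frac{20669}{293712} \approx -0.070372$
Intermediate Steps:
$R{\left(O \right)} = -16$ ($R{\left(O \right)} = 3 - 19 = -16$)
$f = 336$ ($f = \left(-21\right) \left(-16\right) = 336$)
$\frac{319559 - 340228}{293376 + f} = \frac{319559 - 340228}{293376 + 336} = - \frac{20669}{293712}$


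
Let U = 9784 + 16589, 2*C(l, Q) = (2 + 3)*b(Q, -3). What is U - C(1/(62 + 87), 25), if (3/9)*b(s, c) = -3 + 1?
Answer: 26388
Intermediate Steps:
b(s, c) = -6 (b(s, c) = 3*(-3 + 1) = 3*(-2) = -6)
C(l, Q) = -15 (C(l, Q) = ((2 + 3)*(-6))/2 = (5*(-6))/2 = (½)*(-30) = -15)
U = 26373
U - C(1/(62 + 87), 25) = 26373 - 1*(-15) = 26373 + 15 = 26388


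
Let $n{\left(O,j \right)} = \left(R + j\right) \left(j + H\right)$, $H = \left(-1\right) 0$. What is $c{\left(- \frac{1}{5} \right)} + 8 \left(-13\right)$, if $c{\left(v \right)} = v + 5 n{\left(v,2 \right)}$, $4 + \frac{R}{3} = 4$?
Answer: $- \frac{421}{5} \approx -84.2$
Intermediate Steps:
$H = 0$
$R = 0$ ($R = -12 + 3 \cdot 4 = -12 + 12 = 0$)
$n{\left(O,j \right)} = j^{2}$ ($n{\left(O,j \right)} = \left(0 + j\right) \left(j + 0\right) = j j = j^{2}$)
$c{\left(v \right)} = 20 + v$ ($c{\left(v \right)} = v + 5 \cdot 2^{2} = v + 5 \cdot 4 = v + 20 = 20 + v$)
$c{\left(- \frac{1}{5} \right)} + 8 \left(-13\right) = \left(20 - \frac{1}{5}\right) + 8 \left(-13\right) = \left(20 - \frac{1}{5}\right) - 104 = \frac{99}{5} - 104 = - \frac{421}{5}$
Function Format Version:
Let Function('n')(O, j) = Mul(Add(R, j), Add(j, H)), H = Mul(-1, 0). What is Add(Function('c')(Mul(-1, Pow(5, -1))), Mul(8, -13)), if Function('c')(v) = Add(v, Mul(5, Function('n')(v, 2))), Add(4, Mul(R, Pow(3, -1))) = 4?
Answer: Rational(-421, 5) ≈ -84.200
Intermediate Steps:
H = 0
R = 0 (R = Add(-12, Mul(3, 4)) = Add(-12, 12) = 0)
Function('n')(O, j) = Pow(j, 2) (Function('n')(O, j) = Mul(Add(0, j), Add(j, 0)) = Mul(j, j) = Pow(j, 2))
Function('c')(v) = Add(20, v) (Function('c')(v) = Add(v, Mul(5, Pow(2, 2))) = Add(v, Mul(5, 4)) = Add(v, 20) = Add(20, v))
Add(Function('c')(Mul(-1, Pow(5, -1))), Mul(8, -13)) = Add(Add(20, Mul(-1, Pow(5, -1))), Mul(8, -13)) = Add(Add(20, Mul(-1, Rational(1, 5))), -104) = Add(Add(20, Rational(-1, 5)), -104) = Add(Rational(99, 5), -104) = Rational(-421, 5)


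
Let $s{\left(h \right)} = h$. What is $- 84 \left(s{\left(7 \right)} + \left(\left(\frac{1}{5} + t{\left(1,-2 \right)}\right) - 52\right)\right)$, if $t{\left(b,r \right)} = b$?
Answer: $\frac{18396}{5} \approx 3679.2$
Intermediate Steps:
$- 84 \left(s{\left(7 \right)} + \left(\left(\frac{1}{5} + t{\left(1,-2 \right)}\right) - 52\right)\right) = - 84 \left(7 - \left(51 - \frac{1}{5}\right)\right) = - 84 \left(7 + \left(\left(\frac{1}{5} + 1\right) - 52\right)\right) = - 84 \left(7 + \left(\frac{6}{5} - 52\right)\right) = - 84 \left(7 - \frac{254}{5}\right) = \left(-84\right) \left(- \frac{219}{5}\right) = \frac{18396}{5}$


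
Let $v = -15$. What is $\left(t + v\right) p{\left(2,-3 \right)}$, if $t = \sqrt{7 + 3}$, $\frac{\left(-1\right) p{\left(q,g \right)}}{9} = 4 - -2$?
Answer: $810 - 54 \sqrt{10} \approx 639.24$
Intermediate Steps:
$p{\left(q,g \right)} = -54$ ($p{\left(q,g \right)} = - 9 \left(4 - -2\right) = - 9 \left(4 + 2\right) = \left(-9\right) 6 = -54$)
$t = \sqrt{10} \approx 3.1623$
$\left(t + v\right) p{\left(2,-3 \right)} = \left(\sqrt{10} - 15\right) \left(-54\right) = \left(-15 + \sqrt{10}\right) \left(-54\right) = 810 - 54 \sqrt{10}$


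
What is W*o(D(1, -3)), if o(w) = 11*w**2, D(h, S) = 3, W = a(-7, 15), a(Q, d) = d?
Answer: 1485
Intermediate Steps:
W = 15
W*o(D(1, -3)) = 15*(11*3**2) = 15*(11*9) = 15*99 = 1485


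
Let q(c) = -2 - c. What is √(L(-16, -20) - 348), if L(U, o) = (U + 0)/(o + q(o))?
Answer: 2*I*√85 ≈ 18.439*I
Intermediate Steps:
L(U, o) = -U/2 (L(U, o) = (U + 0)/(o + (-2 - o)) = U/(-2) = U*(-½) = -U/2)
√(L(-16, -20) - 348) = √(-½*(-16) - 348) = √(8 - 348) = √(-340) = 2*I*√85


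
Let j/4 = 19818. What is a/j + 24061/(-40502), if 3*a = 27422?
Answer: -1152861233/2408005908 ≈ -0.47876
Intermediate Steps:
j = 79272 (j = 4*19818 = 79272)
a = 27422/3 (a = (1/3)*27422 = 27422/3 ≈ 9140.7)
a/j + 24061/(-40502) = (27422/3)/79272 + 24061/(-40502) = (27422/3)*(1/79272) + 24061*(-1/40502) = 13711/118908 - 24061/40502 = -1152861233/2408005908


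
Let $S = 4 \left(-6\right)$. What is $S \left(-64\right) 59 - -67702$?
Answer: $158326$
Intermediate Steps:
$S = -24$
$S \left(-64\right) 59 - -67702 = \left(-24\right) \left(-64\right) 59 - -67702 = 1536 \cdot 59 + 67702 = 90624 + 67702 = 158326$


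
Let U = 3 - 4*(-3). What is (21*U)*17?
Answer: 5355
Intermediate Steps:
U = 15 (U = 3 + 12 = 15)
(21*U)*17 = (21*15)*17 = 315*17 = 5355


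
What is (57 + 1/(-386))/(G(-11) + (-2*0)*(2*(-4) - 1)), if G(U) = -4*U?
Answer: 22001/16984 ≈ 1.2954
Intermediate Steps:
(57 + 1/(-386))/(G(-11) + (-2*0)*(2*(-4) - 1)) = (57 + 1/(-386))/(-4*(-11) + (-2*0)*(2*(-4) - 1)) = (57 - 1/386)/(44 + 0*(-8 - 1)) = 22001/(386*(44 + 0*(-9))) = 22001/(386*(44 + 0)) = (22001/386)/44 = (22001/386)*(1/44) = 22001/16984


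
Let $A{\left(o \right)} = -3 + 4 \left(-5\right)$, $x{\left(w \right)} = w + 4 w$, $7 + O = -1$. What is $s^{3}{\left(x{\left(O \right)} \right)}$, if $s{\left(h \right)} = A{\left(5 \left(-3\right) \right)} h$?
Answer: $778688000$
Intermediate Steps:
$O = -8$ ($O = -7 - 1 = -8$)
$x{\left(w \right)} = 5 w$
$A{\left(o \right)} = -23$ ($A{\left(o \right)} = -3 - 20 = -23$)
$s{\left(h \right)} = - 23 h$
$s^{3}{\left(x{\left(O \right)} \right)} = \left(- 23 \cdot 5 \left(-8\right)\right)^{3} = \left(\left(-23\right) \left(-40\right)\right)^{3} = 920^{3} = 778688000$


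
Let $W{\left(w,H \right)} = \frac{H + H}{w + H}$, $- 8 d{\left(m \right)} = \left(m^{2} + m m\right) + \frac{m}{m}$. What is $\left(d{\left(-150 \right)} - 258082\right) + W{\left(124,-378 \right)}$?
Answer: $- \frac{267923415}{1016} \approx -2.637 \cdot 10^{5}$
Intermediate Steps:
$d{\left(m \right)} = - \frac{1}{8} - \frac{m^{2}}{4}$ ($d{\left(m \right)} = - \frac{\left(m^{2} + m m\right) + \frac{m}{m}}{8} = - \frac{\left(m^{2} + m^{2}\right) + 1}{8} = - \frac{2 m^{2} + 1}{8} = - \frac{1 + 2 m^{2}}{8} = - \frac{1}{8} - \frac{m^{2}}{4}$)
$W{\left(w,H \right)} = \frac{2 H}{H + w}$
$\left(d{\left(-150 \right)} - 258082\right) + W{\left(124,-378 \right)} = \left(\left(- \frac{1}{8} - \frac{\left(-150\right)^{2}}{4}\right) - 258082\right) + 2 \left(-378\right) \frac{1}{-378 + 124} = \left(\left(- \frac{1}{8} - 5625\right) - 258082\right) + 2 \left(-378\right) \frac{1}{-254} = \left(\left(- \frac{1}{8} - 5625\right) - 258082\right) + 2 \left(-378\right) \left(- \frac{1}{254}\right) = \left(- \frac{45001}{8} - 258082\right) + \frac{378}{127} = - \frac{2109657}{8} + \frac{378}{127} = - \frac{267923415}{1016}$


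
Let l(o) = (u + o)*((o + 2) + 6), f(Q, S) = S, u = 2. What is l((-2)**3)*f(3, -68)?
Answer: 0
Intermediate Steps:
l(o) = (2 + o)*(8 + o) (l(o) = (2 + o)*((o + 2) + 6) = (2 + o)*((2 + o) + 6) = (2 + o)*(8 + o))
l((-2)**3)*f(3, -68) = (16 + ((-2)**3)**2 + 10*(-2)**3)*(-68) = (16 + (-8)**2 + 10*(-8))*(-68) = (16 + 64 - 80)*(-68) = 0*(-68) = 0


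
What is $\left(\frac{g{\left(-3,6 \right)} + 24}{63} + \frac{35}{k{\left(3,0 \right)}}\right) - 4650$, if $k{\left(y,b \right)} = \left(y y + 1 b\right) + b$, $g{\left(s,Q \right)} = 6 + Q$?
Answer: $- \frac{292669}{63} \approx -4645.5$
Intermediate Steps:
$k{\left(y,b \right)} = y^{2} + 2 b$ ($k{\left(y,b \right)} = \left(y^{2} + b\right) + b = \left(b + y^{2}\right) + b = y^{2} + 2 b$)
$\left(\frac{g{\left(-3,6 \right)} + 24}{63} + \frac{35}{k{\left(3,0 \right)}}\right) - 4650 = \left(\frac{\left(6 + 6\right) + 24}{63} + \frac{35}{3^{2} + 2 \cdot 0}\right) - 4650 = \left(\left(12 + 24\right) \frac{1}{63} + \frac{35}{9 + 0}\right) - 4650 = \left(36 \cdot \frac{1}{63} + \frac{35}{9}\right) - 4650 = \left(\frac{4}{7} + 35 \cdot \frac{1}{9}\right) - 4650 = \left(\frac{4}{7} + \frac{35}{9}\right) - 4650 = \frac{281}{63} - 4650 = - \frac{292669}{63}$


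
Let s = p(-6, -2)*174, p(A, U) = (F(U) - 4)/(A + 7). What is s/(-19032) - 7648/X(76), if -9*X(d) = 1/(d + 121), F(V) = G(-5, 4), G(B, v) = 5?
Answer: 43012015459/3172 ≈ 1.3560e+7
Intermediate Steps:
F(V) = 5
p(A, U) = 1/(7 + A) (p(A, U) = (5 - 4)/(A + 7) = 1/(7 + A))
X(d) = -1/(9*(121 + d)) (X(d) = -1/(9*(d + 121)) = -1/(9*(121 + d)))
s = 174 (s = 174/(7 - 6) = 174/1 = 1*174 = 174)
s/(-19032) - 7648/X(76) = 174/(-19032) - 7648/((-1/(1089 + 9*76))) = 174*(-1/19032) - 7648/((-1/(1089 + 684))) = -29/3172 - 7648/((-1/1773)) = -29/3172 - 7648/((-1*1/1773)) = -29/3172 - 7648/(-1/1773) = -29/3172 - 7648*(-1773) = -29/3172 + 13559904 = 43012015459/3172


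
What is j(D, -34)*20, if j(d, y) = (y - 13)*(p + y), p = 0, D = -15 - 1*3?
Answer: 31960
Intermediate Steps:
D = -18 (D = -15 - 3 = -18)
j(d, y) = y*(-13 + y) (j(d, y) = (y - 13)*(0 + y) = (-13 + y)*y = y*(-13 + y))
j(D, -34)*20 = -34*(-13 - 34)*20 = -34*(-47)*20 = 1598*20 = 31960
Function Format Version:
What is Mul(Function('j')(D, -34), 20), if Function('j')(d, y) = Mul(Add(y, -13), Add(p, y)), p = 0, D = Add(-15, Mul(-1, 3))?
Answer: 31960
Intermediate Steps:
D = -18 (D = Add(-15, -3) = -18)
Function('j')(d, y) = Mul(y, Add(-13, y)) (Function('j')(d, y) = Mul(Add(y, -13), Add(0, y)) = Mul(Add(-13, y), y) = Mul(y, Add(-13, y)))
Mul(Function('j')(D, -34), 20) = Mul(Mul(-34, Add(-13, -34)), 20) = Mul(Mul(-34, -47), 20) = Mul(1598, 20) = 31960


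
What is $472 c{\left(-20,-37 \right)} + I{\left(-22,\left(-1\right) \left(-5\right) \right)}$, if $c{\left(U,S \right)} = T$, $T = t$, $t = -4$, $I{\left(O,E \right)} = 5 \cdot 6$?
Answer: $-1858$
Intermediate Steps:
$I{\left(O,E \right)} = 30$
$T = -4$
$c{\left(U,S \right)} = -4$
$472 c{\left(-20,-37 \right)} + I{\left(-22,\left(-1\right) \left(-5\right) \right)} = 472 \left(-4\right) + 30 = -1888 + 30 = -1858$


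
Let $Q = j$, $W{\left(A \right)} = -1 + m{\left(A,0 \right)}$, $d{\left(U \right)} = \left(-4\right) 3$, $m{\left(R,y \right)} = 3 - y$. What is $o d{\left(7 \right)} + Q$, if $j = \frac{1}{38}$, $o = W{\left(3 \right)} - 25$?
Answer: $\frac{10489}{38} \approx 276.03$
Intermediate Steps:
$d{\left(U \right)} = -12$
$W{\left(A \right)} = 2$ ($W{\left(A \right)} = -1 + \left(3 - 0\right) = -1 + \left(3 + 0\right) = -1 + 3 = 2$)
$o = -23$ ($o = 2 - 25 = -23$)
$j = \frac{1}{38} \approx 0.026316$
$Q = \frac{1}{38} \approx 0.026316$
$o d{\left(7 \right)} + Q = \left(-23\right) \left(-12\right) + \frac{1}{38} = 276 + \frac{1}{38} = \frac{10489}{38}$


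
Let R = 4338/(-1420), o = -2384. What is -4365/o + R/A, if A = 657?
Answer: 112831703/61781360 ≈ 1.8263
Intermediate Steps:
R = -2169/710 (R = 4338*(-1/1420) = -2169/710 ≈ -3.0549)
-4365/o + R/A = -4365/(-2384) - 2169/710/657 = -4365*(-1/2384) - 2169/710*1/657 = 4365/2384 - 241/51830 = 112831703/61781360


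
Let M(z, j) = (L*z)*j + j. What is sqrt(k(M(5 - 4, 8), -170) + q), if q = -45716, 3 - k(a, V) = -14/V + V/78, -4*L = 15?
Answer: I*sqrt(502327396545)/3315 ≈ 213.8*I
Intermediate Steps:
L = -15/4 (L = -1/4*15 = -15/4 ≈ -3.7500)
M(z, j) = j - 15*j*z/4 (M(z, j) = (-15*z/4)*j + j = -15*j*z/4 + j = j - 15*j*z/4)
k(a, V) = 3 + 14/V - V/78 (k(a, V) = 3 - (-14/V + V/78) = 3 + (14/V - V/78) = 3 + 14/V - V/78)
sqrt(k(M(5 - 4, 8), -170) + q) = sqrt((3 + 14/(-170) - 1/78*(-170)) - 45716) = sqrt((3 + 14*(-1/170) + 85/39) - 45716) = sqrt((3 - 7/85 + 85/39) - 45716) = sqrt(16897/3315 - 45716) = sqrt(-151531643/3315) = I*sqrt(502327396545)/3315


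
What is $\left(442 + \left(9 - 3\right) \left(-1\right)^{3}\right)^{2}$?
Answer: $190096$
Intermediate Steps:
$\left(442 + \left(9 - 3\right) \left(-1\right)^{3}\right)^{2} = \left(442 + 6 \left(-1\right)\right)^{2} = \left(442 - 6\right)^{2} = 436^{2} = 190096$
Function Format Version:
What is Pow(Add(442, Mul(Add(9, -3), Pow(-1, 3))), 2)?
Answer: 190096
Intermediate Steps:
Pow(Add(442, Mul(Add(9, -3), Pow(-1, 3))), 2) = Pow(Add(442, Mul(6, -1)), 2) = Pow(Add(442, -6), 2) = Pow(436, 2) = 190096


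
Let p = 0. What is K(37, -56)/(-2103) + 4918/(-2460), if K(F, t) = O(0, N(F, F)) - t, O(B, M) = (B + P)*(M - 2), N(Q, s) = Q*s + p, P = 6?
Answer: -5109539/862230 ≈ -5.9260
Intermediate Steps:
N(Q, s) = Q*s (N(Q, s) = Q*s + 0 = Q*s)
O(B, M) = (-2 + M)*(6 + B) (O(B, M) = (B + 6)*(M - 2) = (6 + B)*(-2 + M) = (-2 + M)*(6 + B))
K(F, t) = -12 - t + 6*F² (K(F, t) = (-12 - 2*0 + 6*(F*F) + 0*(F*F)) - t = (-12 + 0 + 6*F² + 0*F²) - t = (-12 + 0 + 6*F² + 0) - t = (-12 + 6*F²) - t = -12 - t + 6*F²)
K(37, -56)/(-2103) + 4918/(-2460) = (-12 - 1*(-56) + 6*37²)/(-2103) + 4918/(-2460) = (-12 + 56 + 6*1369)*(-1/2103) + 4918*(-1/2460) = (-12 + 56 + 8214)*(-1/2103) - 2459/1230 = 8258*(-1/2103) - 2459/1230 = -8258/2103 - 2459/1230 = -5109539/862230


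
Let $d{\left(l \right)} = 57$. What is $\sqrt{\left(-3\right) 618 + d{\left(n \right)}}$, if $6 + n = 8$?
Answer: $i \sqrt{1797} \approx 42.391 i$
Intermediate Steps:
$n = 2$ ($n = -6 + 8 = 2$)
$\sqrt{\left(-3\right) 618 + d{\left(n \right)}} = \sqrt{\left(-3\right) 618 + 57} = \sqrt{-1854 + 57} = \sqrt{-1797} = i \sqrt{1797}$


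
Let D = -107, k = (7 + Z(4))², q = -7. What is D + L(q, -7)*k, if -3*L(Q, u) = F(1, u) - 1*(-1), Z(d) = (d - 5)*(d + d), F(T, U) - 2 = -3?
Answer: -107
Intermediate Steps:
F(T, U) = -1 (F(T, U) = 2 - 3 = -1)
Z(d) = 2*d*(-5 + d) (Z(d) = (-5 + d)*(2*d) = 2*d*(-5 + d))
k = 1 (k = (7 + 2*4*(-5 + 4))² = (7 + 2*4*(-1))² = (7 - 8)² = (-1)² = 1)
L(Q, u) = 0 (L(Q, u) = -(-1 - 1*(-1))/3 = -(-1 + 1)/3 = -⅓*0 = 0)
D + L(q, -7)*k = -107 + 0*1 = -107 + 0 = -107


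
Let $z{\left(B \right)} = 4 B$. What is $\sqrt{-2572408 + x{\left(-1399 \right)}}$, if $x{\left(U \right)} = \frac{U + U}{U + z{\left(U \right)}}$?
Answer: $\frac{i \sqrt{64310190}}{5} \approx 1603.9 i$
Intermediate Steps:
$x{\left(U \right)} = \frac{2}{5}$ ($x{\left(U \right)} = \frac{U + U}{U + 4 U} = \frac{2 U}{5 U} = 2 U \frac{1}{5 U} = \frac{2}{5}$)
$\sqrt{-2572408 + x{\left(-1399 \right)}} = \sqrt{-2572408 + \frac{2}{5}} = \sqrt{- \frac{12862038}{5}} = \frac{i \sqrt{64310190}}{5}$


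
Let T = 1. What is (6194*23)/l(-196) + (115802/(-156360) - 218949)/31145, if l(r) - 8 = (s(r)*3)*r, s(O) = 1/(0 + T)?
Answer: -17840558102819/70612566900 ≈ -252.65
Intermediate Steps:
s(O) = 1 (s(O) = 1/(0 + 1) = 1/1 = 1)
l(r) = 8 + 3*r (l(r) = 8 + (1*3)*r = 8 + 3*r)
(6194*23)/l(-196) + (115802/(-156360) - 218949)/31145 = (6194*23)/(8 + 3*(-196)) + (115802/(-156360) - 218949)/31145 = 142462/(8 - 588) + (115802*(-1/156360) - 218949)*(1/31145) = 142462/(-580) + (-57901/78180 - 218949)*(1/31145) = 142462*(-1/580) - 17117490721/78180*1/31145 = -71231/290 - 17117490721/2434916100 = -17840558102819/70612566900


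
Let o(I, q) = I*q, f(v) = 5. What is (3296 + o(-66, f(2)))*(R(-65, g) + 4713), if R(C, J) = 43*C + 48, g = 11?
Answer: 5831156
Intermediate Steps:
R(C, J) = 48 + 43*C
(3296 + o(-66, f(2)))*(R(-65, g) + 4713) = (3296 - 66*5)*((48 + 43*(-65)) + 4713) = (3296 - 330)*((48 - 2795) + 4713) = 2966*(-2747 + 4713) = 2966*1966 = 5831156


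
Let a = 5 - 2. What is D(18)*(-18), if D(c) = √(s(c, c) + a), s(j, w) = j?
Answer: -18*√21 ≈ -82.486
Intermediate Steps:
a = 3
D(c) = √(3 + c) (D(c) = √(c + 3) = √(3 + c))
D(18)*(-18) = √(3 + 18)*(-18) = √21*(-18) = -18*√21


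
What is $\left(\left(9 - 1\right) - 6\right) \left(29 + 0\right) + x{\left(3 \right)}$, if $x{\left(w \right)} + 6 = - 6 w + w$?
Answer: $37$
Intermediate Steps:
$x{\left(w \right)} = -6 - 5 w$ ($x{\left(w \right)} = -6 + \left(- 6 w + w\right) = -6 - 5 w$)
$\left(\left(9 - 1\right) - 6\right) \left(29 + 0\right) + x{\left(3 \right)} = \left(\left(9 - 1\right) - 6\right) \left(29 + 0\right) - 21 = \left(\left(9 + \left(-6 + 5\right)\right) - 6\right) 29 - 21 = \left(\left(9 - 1\right) - 6\right) 29 - 21 = \left(8 - 6\right) 29 - 21 = 2 \cdot 29 - 21 = 58 - 21 = 37$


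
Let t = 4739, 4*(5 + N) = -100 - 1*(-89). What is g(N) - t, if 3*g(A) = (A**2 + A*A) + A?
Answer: -112837/24 ≈ -4701.5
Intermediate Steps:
N = -31/4 (N = -5 + (-100 - 1*(-89))/4 = -5 + (-100 + 89)/4 = -5 + (1/4)*(-11) = -5 - 11/4 = -31/4 ≈ -7.7500)
g(A) = A/3 + 2*A**2/3 (g(A) = ((A**2 + A*A) + A)/3 = ((A**2 + A**2) + A)/3 = (2*A**2 + A)/3 = (A + 2*A**2)/3 = A/3 + 2*A**2/3)
g(N) - t = (1/3)*(-31/4)*(1 + 2*(-31/4)) - 1*4739 = (1/3)*(-31/4)*(1 - 31/2) - 4739 = (1/3)*(-31/4)*(-29/2) - 4739 = 899/24 - 4739 = -112837/24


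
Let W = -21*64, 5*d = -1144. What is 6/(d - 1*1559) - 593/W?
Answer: 751501/1716288 ≈ 0.43786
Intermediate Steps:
d = -1144/5 (d = (1/5)*(-1144) = -1144/5 ≈ -228.80)
W = -1344
6/(d - 1*1559) - 593/W = 6/(-1144/5 - 1*1559) - 593/(-1344) = 6/(-1144/5 - 1559) - 593*(-1/1344) = 6/(-8939/5) + 593/1344 = 6*(-5/8939) + 593/1344 = -30/8939 + 593/1344 = 751501/1716288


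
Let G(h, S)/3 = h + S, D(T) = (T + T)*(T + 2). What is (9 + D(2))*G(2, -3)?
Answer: -75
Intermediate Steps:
D(T) = 2*T*(2 + T) (D(T) = (2*T)*(2 + T) = 2*T*(2 + T))
G(h, S) = 3*S + 3*h (G(h, S) = 3*(h + S) = 3*(S + h) = 3*S + 3*h)
(9 + D(2))*G(2, -3) = (9 + 2*2*(2 + 2))*(3*(-3) + 3*2) = (9 + 2*2*4)*(-9 + 6) = (9 + 16)*(-3) = 25*(-3) = -75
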